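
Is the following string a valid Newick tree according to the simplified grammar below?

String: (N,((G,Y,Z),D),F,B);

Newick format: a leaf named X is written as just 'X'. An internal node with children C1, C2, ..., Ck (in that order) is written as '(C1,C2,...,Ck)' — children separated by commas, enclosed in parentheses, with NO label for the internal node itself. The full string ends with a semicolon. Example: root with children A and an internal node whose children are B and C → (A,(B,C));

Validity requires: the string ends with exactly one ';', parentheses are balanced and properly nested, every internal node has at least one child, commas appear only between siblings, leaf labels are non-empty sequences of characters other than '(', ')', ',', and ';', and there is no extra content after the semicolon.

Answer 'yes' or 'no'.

Answer: yes

Derivation:
Input: (N,((G,Y,Z),D),F,B);
Paren balance: 3 '(' vs 3 ')' OK
Ends with single ';': True
Full parse: OK
Valid: True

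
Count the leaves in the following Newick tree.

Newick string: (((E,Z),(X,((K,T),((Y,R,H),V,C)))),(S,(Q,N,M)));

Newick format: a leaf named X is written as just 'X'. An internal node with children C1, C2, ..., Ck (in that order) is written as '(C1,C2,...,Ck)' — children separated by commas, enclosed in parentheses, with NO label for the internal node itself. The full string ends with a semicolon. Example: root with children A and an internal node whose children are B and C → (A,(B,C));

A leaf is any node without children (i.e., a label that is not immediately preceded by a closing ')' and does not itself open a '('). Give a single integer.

Newick: (((E,Z),(X,((K,T),((Y,R,H),V,C)))),(S,(Q,N,M)));
Scan left-to-right; a leaf is any maximal label run not followed by '(':
  pos 3: leaf 'E' → count = 1
  pos 5: leaf 'Z' → count = 2
  pos 9: leaf 'X' → count = 3
  pos 13: leaf 'K' → count = 4
  pos 15: leaf 'T' → count = 5
  pos 20: leaf 'Y' → count = 6
  pos 22: leaf 'R' → count = 7
  pos 24: leaf 'H' → count = 8
  pos 27: leaf 'V' → count = 9
  pos 29: leaf 'C' → count = 10
  pos 36: leaf 'S' → count = 11
  pos 39: leaf 'Q' → count = 12
  pos 41: leaf 'N' → count = 13
  pos 43: leaf 'M' → count = 14
Total leaves: 14

Answer: 14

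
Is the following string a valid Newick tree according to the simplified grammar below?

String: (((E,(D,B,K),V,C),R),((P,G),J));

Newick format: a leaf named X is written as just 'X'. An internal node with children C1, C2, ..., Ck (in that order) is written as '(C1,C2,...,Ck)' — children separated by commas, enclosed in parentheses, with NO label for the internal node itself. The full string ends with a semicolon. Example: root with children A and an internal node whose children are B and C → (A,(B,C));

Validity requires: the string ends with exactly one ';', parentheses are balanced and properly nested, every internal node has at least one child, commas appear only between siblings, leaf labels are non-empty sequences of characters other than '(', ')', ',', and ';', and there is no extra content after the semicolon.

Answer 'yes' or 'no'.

Answer: yes

Derivation:
Input: (((E,(D,B,K),V,C),R),((P,G),J));
Paren balance: 6 '(' vs 6 ')' OK
Ends with single ';': True
Full parse: OK
Valid: True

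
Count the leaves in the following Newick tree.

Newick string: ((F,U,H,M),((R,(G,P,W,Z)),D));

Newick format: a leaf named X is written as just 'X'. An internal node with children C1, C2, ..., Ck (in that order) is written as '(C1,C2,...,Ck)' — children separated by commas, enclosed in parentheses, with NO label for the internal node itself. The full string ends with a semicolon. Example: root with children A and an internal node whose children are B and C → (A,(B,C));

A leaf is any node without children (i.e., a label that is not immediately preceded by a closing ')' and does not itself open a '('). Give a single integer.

Newick: ((F,U,H,M),((R,(G,P,W,Z)),D));
Scan left-to-right; a leaf is any maximal label run not followed by '(':
  pos 2: leaf 'F' → count = 1
  pos 4: leaf 'U' → count = 2
  pos 6: leaf 'H' → count = 3
  pos 8: leaf 'M' → count = 4
  pos 13: leaf 'R' → count = 5
  pos 16: leaf 'G' → count = 6
  pos 18: leaf 'P' → count = 7
  pos 20: leaf 'W' → count = 8
  pos 22: leaf 'Z' → count = 9
  pos 26: leaf 'D' → count = 10
Total leaves: 10

Answer: 10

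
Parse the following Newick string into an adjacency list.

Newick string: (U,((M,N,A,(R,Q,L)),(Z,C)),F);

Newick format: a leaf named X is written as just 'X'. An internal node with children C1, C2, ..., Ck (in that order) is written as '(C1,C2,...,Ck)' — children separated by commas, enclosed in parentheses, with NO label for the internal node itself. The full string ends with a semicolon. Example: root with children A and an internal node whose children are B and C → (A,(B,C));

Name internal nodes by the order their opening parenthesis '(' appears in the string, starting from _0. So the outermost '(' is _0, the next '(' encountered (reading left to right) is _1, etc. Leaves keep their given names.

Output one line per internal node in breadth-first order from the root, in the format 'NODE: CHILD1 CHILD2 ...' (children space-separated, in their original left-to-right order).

Input: (U,((M,N,A,(R,Q,L)),(Z,C)),F);
Scanning left-to-right, naming '(' by encounter order:
  pos 0: '(' -> open internal node _0 (depth 1)
  pos 3: '(' -> open internal node _1 (depth 2)
  pos 4: '(' -> open internal node _2 (depth 3)
  pos 11: '(' -> open internal node _3 (depth 4)
  pos 17: ')' -> close internal node _3 (now at depth 3)
  pos 18: ')' -> close internal node _2 (now at depth 2)
  pos 20: '(' -> open internal node _4 (depth 3)
  pos 24: ')' -> close internal node _4 (now at depth 2)
  pos 25: ')' -> close internal node _1 (now at depth 1)
  pos 28: ')' -> close internal node _0 (now at depth 0)
Total internal nodes: 5
BFS adjacency from root:
  _0: U _1 F
  _1: _2 _4
  _2: M N A _3
  _4: Z C
  _3: R Q L

Answer: _0: U _1 F
_1: _2 _4
_2: M N A _3
_4: Z C
_3: R Q L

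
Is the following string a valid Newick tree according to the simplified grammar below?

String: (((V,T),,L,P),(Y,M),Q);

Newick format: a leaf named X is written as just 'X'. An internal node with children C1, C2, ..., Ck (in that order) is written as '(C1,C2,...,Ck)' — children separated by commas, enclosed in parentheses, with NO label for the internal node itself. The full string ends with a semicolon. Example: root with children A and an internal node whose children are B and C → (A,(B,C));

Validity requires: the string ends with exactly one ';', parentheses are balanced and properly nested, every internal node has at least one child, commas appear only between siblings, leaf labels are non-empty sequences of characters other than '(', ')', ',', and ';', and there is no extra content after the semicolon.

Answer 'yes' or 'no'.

Input: (((V,T),,L,P),(Y,M),Q);
Paren balance: 4 '(' vs 4 ')' OK
Ends with single ';': True
Full parse: FAILS (empty leaf label at pos 8)
Valid: False

Answer: no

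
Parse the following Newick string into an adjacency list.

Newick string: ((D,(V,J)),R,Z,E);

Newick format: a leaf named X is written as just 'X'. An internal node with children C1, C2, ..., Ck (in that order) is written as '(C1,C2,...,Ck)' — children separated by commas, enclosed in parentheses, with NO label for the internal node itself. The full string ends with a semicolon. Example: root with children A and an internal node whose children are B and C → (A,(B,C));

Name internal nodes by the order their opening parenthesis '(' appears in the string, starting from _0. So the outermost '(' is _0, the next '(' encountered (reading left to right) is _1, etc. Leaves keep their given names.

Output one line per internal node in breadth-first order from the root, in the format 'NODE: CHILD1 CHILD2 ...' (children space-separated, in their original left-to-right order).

Input: ((D,(V,J)),R,Z,E);
Scanning left-to-right, naming '(' by encounter order:
  pos 0: '(' -> open internal node _0 (depth 1)
  pos 1: '(' -> open internal node _1 (depth 2)
  pos 4: '(' -> open internal node _2 (depth 3)
  pos 8: ')' -> close internal node _2 (now at depth 2)
  pos 9: ')' -> close internal node _1 (now at depth 1)
  pos 16: ')' -> close internal node _0 (now at depth 0)
Total internal nodes: 3
BFS adjacency from root:
  _0: _1 R Z E
  _1: D _2
  _2: V J

Answer: _0: _1 R Z E
_1: D _2
_2: V J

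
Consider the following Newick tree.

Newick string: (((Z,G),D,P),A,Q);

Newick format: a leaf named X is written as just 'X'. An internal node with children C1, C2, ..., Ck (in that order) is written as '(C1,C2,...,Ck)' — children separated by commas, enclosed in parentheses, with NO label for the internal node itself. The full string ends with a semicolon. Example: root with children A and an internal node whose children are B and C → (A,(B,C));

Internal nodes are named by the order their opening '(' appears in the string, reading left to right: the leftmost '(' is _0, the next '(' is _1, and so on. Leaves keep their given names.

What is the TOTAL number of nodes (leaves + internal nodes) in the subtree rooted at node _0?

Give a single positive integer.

Answer: 9

Derivation:
Newick: (((Z,G),D,P),A,Q);
Locate _0: it is the '(' at position 0 (the 1st '(' reading left to right).
Query: subtree rooted at _0
_0: subtree_size = 1 + 8
  _1: subtree_size = 1 + 5
    _2: subtree_size = 1 + 2
      Z: subtree_size = 1 + 0
      G: subtree_size = 1 + 0
    D: subtree_size = 1 + 0
    P: subtree_size = 1 + 0
  A: subtree_size = 1 + 0
  Q: subtree_size = 1 + 0
Total subtree size of _0: 9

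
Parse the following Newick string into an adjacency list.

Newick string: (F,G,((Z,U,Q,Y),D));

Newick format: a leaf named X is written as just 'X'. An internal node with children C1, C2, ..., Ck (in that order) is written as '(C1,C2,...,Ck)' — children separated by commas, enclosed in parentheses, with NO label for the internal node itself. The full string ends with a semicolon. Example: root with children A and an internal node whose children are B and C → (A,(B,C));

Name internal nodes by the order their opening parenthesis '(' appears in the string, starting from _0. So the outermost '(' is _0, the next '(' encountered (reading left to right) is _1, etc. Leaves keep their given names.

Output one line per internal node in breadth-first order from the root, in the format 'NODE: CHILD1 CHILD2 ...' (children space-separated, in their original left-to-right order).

Input: (F,G,((Z,U,Q,Y),D));
Scanning left-to-right, naming '(' by encounter order:
  pos 0: '(' -> open internal node _0 (depth 1)
  pos 5: '(' -> open internal node _1 (depth 2)
  pos 6: '(' -> open internal node _2 (depth 3)
  pos 14: ')' -> close internal node _2 (now at depth 2)
  pos 17: ')' -> close internal node _1 (now at depth 1)
  pos 18: ')' -> close internal node _0 (now at depth 0)
Total internal nodes: 3
BFS adjacency from root:
  _0: F G _1
  _1: _2 D
  _2: Z U Q Y

Answer: _0: F G _1
_1: _2 D
_2: Z U Q Y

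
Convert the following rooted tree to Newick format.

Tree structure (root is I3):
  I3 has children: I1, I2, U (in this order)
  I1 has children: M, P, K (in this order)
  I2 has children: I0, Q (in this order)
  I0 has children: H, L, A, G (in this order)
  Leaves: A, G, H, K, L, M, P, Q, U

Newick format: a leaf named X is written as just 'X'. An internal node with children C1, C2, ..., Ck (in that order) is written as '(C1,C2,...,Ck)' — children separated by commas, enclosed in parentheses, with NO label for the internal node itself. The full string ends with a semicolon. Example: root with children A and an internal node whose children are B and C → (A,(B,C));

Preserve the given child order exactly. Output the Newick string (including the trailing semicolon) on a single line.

Answer: ((M,P,K),((H,L,A,G),Q),U);

Derivation:
internal I3 with children ['I1', 'I2', 'U']
  internal I1 with children ['M', 'P', 'K']
    leaf 'M' → 'M'
    leaf 'P' → 'P'
    leaf 'K' → 'K'
  → '(M,P,K)'
  internal I2 with children ['I0', 'Q']
    internal I0 with children ['H', 'L', 'A', 'G']
      leaf 'H' → 'H'
      leaf 'L' → 'L'
      leaf 'A' → 'A'
      leaf 'G' → 'G'
    → '(H,L,A,G)'
    leaf 'Q' → 'Q'
  → '((H,L,A,G),Q)'
  leaf 'U' → 'U'
→ '((M,P,K),((H,L,A,G),Q),U)'
Final: ((M,P,K),((H,L,A,G),Q),U);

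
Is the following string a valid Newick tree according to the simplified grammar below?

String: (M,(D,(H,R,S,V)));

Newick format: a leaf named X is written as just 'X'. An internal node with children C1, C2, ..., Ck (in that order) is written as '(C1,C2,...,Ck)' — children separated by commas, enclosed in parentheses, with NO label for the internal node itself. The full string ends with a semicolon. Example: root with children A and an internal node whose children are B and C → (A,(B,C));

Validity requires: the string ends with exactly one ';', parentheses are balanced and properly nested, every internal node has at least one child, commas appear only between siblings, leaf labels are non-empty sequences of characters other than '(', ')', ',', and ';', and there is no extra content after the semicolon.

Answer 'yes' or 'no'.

Answer: yes

Derivation:
Input: (M,(D,(H,R,S,V)));
Paren balance: 3 '(' vs 3 ')' OK
Ends with single ';': True
Full parse: OK
Valid: True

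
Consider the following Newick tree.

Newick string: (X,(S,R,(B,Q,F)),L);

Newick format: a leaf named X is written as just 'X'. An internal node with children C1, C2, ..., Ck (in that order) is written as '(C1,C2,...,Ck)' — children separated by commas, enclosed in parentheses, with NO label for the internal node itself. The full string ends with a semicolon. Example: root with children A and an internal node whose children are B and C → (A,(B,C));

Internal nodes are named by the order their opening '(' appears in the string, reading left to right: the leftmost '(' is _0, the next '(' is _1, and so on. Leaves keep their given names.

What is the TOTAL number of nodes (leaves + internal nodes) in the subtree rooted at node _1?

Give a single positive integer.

Newick: (X,(S,R,(B,Q,F)),L);
Locate _1: it is the '(' at position 3 (the 2nd '(' reading left to right).
Query: subtree rooted at _1
_1: subtree_size = 1 + 6
  S: subtree_size = 1 + 0
  R: subtree_size = 1 + 0
  _2: subtree_size = 1 + 3
    B: subtree_size = 1 + 0
    Q: subtree_size = 1 + 0
    F: subtree_size = 1 + 0
Total subtree size of _1: 7

Answer: 7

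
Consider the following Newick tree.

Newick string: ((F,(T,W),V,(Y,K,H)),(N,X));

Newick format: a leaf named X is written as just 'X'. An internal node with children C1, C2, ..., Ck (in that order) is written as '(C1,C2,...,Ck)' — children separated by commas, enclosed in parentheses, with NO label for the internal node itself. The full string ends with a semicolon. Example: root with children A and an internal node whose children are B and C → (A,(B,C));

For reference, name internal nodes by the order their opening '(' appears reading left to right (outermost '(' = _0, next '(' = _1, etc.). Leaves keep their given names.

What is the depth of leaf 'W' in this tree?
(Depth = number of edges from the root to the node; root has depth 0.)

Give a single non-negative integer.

Answer: 3

Derivation:
Newick: ((F,(T,W),V,(Y,K,H)),(N,X));
Naming internals by '(' encounter order: outermost '(' = _0, next = _1, ...
Query node: W
Path from root: _0 -> _1 -> _2 -> W
Depth of W: 3 (number of edges from root)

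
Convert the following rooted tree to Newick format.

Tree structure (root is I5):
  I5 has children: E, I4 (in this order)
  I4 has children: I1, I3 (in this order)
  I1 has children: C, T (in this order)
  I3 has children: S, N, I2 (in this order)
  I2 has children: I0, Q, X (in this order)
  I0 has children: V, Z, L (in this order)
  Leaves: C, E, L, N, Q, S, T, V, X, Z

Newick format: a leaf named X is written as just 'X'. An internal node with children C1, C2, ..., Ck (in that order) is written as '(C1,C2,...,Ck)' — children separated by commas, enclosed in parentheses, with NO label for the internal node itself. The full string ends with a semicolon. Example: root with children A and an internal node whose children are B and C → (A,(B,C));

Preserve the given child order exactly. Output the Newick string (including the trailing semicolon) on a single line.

internal I5 with children ['E', 'I4']
  leaf 'E' → 'E'
  internal I4 with children ['I1', 'I3']
    internal I1 with children ['C', 'T']
      leaf 'C' → 'C'
      leaf 'T' → 'T'
    → '(C,T)'
    internal I3 with children ['S', 'N', 'I2']
      leaf 'S' → 'S'
      leaf 'N' → 'N'
      internal I2 with children ['I0', 'Q', 'X']
        internal I0 with children ['V', 'Z', 'L']
          leaf 'V' → 'V'
          leaf 'Z' → 'Z'
          leaf 'L' → 'L'
        → '(V,Z,L)'
        leaf 'Q' → 'Q'
        leaf 'X' → 'X'
      → '((V,Z,L),Q,X)'
    → '(S,N,((V,Z,L),Q,X))'
  → '((C,T),(S,N,((V,Z,L),Q,X)))'
→ '(E,((C,T),(S,N,((V,Z,L),Q,X))))'
Final: (E,((C,T),(S,N,((V,Z,L),Q,X))));

Answer: (E,((C,T),(S,N,((V,Z,L),Q,X))));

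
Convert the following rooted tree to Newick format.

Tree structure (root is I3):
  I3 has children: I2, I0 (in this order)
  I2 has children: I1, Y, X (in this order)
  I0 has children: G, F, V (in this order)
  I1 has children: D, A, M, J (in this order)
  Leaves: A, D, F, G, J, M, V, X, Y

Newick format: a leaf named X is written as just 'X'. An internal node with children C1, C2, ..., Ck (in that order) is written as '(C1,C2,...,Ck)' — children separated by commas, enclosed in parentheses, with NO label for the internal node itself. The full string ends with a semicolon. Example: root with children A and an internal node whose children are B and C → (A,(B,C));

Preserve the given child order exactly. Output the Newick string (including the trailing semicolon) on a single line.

internal I3 with children ['I2', 'I0']
  internal I2 with children ['I1', 'Y', 'X']
    internal I1 with children ['D', 'A', 'M', 'J']
      leaf 'D' → 'D'
      leaf 'A' → 'A'
      leaf 'M' → 'M'
      leaf 'J' → 'J'
    → '(D,A,M,J)'
    leaf 'Y' → 'Y'
    leaf 'X' → 'X'
  → '((D,A,M,J),Y,X)'
  internal I0 with children ['G', 'F', 'V']
    leaf 'G' → 'G'
    leaf 'F' → 'F'
    leaf 'V' → 'V'
  → '(G,F,V)'
→ '(((D,A,M,J),Y,X),(G,F,V))'
Final: (((D,A,M,J),Y,X),(G,F,V));

Answer: (((D,A,M,J),Y,X),(G,F,V));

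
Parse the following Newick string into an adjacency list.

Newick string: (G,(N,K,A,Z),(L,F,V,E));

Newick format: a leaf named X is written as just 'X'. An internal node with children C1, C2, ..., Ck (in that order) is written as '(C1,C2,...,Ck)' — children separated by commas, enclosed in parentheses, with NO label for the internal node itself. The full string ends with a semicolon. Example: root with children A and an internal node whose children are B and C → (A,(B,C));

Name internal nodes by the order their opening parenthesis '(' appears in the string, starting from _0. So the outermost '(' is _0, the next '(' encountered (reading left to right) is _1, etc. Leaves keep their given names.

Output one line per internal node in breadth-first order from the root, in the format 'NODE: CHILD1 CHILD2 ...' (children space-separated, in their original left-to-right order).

Input: (G,(N,K,A,Z),(L,F,V,E));
Scanning left-to-right, naming '(' by encounter order:
  pos 0: '(' -> open internal node _0 (depth 1)
  pos 3: '(' -> open internal node _1 (depth 2)
  pos 11: ')' -> close internal node _1 (now at depth 1)
  pos 13: '(' -> open internal node _2 (depth 2)
  pos 21: ')' -> close internal node _2 (now at depth 1)
  pos 22: ')' -> close internal node _0 (now at depth 0)
Total internal nodes: 3
BFS adjacency from root:
  _0: G _1 _2
  _1: N K A Z
  _2: L F V E

Answer: _0: G _1 _2
_1: N K A Z
_2: L F V E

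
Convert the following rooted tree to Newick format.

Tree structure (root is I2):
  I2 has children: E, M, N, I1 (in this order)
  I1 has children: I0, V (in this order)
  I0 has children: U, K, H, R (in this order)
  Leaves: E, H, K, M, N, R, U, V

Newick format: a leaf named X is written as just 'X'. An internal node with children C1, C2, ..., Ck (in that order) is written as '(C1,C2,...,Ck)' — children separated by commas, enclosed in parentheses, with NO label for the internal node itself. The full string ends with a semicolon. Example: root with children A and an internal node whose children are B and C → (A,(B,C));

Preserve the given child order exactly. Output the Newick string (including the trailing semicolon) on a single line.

Answer: (E,M,N,((U,K,H,R),V));

Derivation:
internal I2 with children ['E', 'M', 'N', 'I1']
  leaf 'E' → 'E'
  leaf 'M' → 'M'
  leaf 'N' → 'N'
  internal I1 with children ['I0', 'V']
    internal I0 with children ['U', 'K', 'H', 'R']
      leaf 'U' → 'U'
      leaf 'K' → 'K'
      leaf 'H' → 'H'
      leaf 'R' → 'R'
    → '(U,K,H,R)'
    leaf 'V' → 'V'
  → '((U,K,H,R),V)'
→ '(E,M,N,((U,K,H,R),V))'
Final: (E,M,N,((U,K,H,R),V));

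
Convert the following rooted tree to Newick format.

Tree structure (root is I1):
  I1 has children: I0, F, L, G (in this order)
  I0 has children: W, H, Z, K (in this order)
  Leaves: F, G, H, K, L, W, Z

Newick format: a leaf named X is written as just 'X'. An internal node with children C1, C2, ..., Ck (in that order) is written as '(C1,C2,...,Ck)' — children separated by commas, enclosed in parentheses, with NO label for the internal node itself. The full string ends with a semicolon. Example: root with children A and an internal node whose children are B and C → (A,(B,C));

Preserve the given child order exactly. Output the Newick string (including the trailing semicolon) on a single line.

Answer: ((W,H,Z,K),F,L,G);

Derivation:
internal I1 with children ['I0', 'F', 'L', 'G']
  internal I0 with children ['W', 'H', 'Z', 'K']
    leaf 'W' → 'W'
    leaf 'H' → 'H'
    leaf 'Z' → 'Z'
    leaf 'K' → 'K'
  → '(W,H,Z,K)'
  leaf 'F' → 'F'
  leaf 'L' → 'L'
  leaf 'G' → 'G'
→ '((W,H,Z,K),F,L,G)'
Final: ((W,H,Z,K),F,L,G);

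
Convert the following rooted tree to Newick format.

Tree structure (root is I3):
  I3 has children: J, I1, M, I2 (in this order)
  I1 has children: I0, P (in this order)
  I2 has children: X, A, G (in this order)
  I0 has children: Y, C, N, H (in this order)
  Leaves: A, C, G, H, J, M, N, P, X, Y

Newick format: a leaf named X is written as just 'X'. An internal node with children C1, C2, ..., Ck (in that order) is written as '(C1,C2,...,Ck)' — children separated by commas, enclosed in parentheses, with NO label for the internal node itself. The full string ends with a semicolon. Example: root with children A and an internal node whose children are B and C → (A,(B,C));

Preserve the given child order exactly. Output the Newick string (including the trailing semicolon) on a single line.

internal I3 with children ['J', 'I1', 'M', 'I2']
  leaf 'J' → 'J'
  internal I1 with children ['I0', 'P']
    internal I0 with children ['Y', 'C', 'N', 'H']
      leaf 'Y' → 'Y'
      leaf 'C' → 'C'
      leaf 'N' → 'N'
      leaf 'H' → 'H'
    → '(Y,C,N,H)'
    leaf 'P' → 'P'
  → '((Y,C,N,H),P)'
  leaf 'M' → 'M'
  internal I2 with children ['X', 'A', 'G']
    leaf 'X' → 'X'
    leaf 'A' → 'A'
    leaf 'G' → 'G'
  → '(X,A,G)'
→ '(J,((Y,C,N,H),P),M,(X,A,G))'
Final: (J,((Y,C,N,H),P),M,(X,A,G));

Answer: (J,((Y,C,N,H),P),M,(X,A,G));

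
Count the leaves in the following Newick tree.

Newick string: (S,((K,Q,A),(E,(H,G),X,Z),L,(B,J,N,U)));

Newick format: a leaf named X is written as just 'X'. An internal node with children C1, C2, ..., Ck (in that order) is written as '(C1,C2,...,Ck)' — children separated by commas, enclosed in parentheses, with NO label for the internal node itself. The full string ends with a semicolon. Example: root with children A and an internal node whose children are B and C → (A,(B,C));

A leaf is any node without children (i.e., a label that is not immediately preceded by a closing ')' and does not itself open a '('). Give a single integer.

Newick: (S,((K,Q,A),(E,(H,G),X,Z),L,(B,J,N,U)));
Scan left-to-right; a leaf is any maximal label run not followed by '(':
  pos 1: leaf 'S' → count = 1
  pos 5: leaf 'K' → count = 2
  pos 7: leaf 'Q' → count = 3
  pos 9: leaf 'A' → count = 4
  pos 13: leaf 'E' → count = 5
  pos 16: leaf 'H' → count = 6
  pos 18: leaf 'G' → count = 7
  pos 21: leaf 'X' → count = 8
  pos 23: leaf 'Z' → count = 9
  pos 26: leaf 'L' → count = 10
  pos 29: leaf 'B' → count = 11
  pos 31: leaf 'J' → count = 12
  pos 33: leaf 'N' → count = 13
  pos 35: leaf 'U' → count = 14
Total leaves: 14

Answer: 14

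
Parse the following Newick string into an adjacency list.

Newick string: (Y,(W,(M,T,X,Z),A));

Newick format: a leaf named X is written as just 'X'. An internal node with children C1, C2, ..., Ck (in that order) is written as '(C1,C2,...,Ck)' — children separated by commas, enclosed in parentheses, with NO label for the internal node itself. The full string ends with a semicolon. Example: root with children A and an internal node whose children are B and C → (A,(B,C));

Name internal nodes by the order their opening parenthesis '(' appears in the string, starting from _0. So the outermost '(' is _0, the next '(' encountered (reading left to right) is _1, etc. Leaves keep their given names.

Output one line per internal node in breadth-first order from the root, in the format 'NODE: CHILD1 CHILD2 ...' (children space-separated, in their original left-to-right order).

Input: (Y,(W,(M,T,X,Z),A));
Scanning left-to-right, naming '(' by encounter order:
  pos 0: '(' -> open internal node _0 (depth 1)
  pos 3: '(' -> open internal node _1 (depth 2)
  pos 6: '(' -> open internal node _2 (depth 3)
  pos 14: ')' -> close internal node _2 (now at depth 2)
  pos 17: ')' -> close internal node _1 (now at depth 1)
  pos 18: ')' -> close internal node _0 (now at depth 0)
Total internal nodes: 3
BFS adjacency from root:
  _0: Y _1
  _1: W _2 A
  _2: M T X Z

Answer: _0: Y _1
_1: W _2 A
_2: M T X Z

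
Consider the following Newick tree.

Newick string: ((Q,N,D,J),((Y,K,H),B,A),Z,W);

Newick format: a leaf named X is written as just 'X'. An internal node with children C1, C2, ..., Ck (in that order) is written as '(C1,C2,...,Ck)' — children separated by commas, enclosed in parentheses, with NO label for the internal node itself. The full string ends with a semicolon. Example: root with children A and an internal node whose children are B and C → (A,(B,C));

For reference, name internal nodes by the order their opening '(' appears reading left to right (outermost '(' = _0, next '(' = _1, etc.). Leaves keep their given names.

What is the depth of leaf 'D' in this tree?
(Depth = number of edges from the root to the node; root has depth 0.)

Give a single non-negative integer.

Newick: ((Q,N,D,J),((Y,K,H),B,A),Z,W);
Naming internals by '(' encounter order: outermost '(' = _0, next = _1, ...
Query node: D
Path from root: _0 -> _1 -> D
Depth of D: 2 (number of edges from root)

Answer: 2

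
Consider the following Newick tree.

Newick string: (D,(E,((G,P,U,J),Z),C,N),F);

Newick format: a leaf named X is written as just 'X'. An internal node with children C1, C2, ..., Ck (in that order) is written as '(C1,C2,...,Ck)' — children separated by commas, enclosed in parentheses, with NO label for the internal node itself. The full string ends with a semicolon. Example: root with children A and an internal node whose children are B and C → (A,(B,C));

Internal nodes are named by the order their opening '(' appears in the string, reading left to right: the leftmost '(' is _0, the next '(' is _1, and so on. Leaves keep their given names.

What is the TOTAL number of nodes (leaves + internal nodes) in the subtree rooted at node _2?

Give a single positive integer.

Newick: (D,(E,((G,P,U,J),Z),C,N),F);
Locate _2: it is the '(' at position 6 (the 3rd '(' reading left to right).
Query: subtree rooted at _2
_2: subtree_size = 1 + 6
  _3: subtree_size = 1 + 4
    G: subtree_size = 1 + 0
    P: subtree_size = 1 + 0
    U: subtree_size = 1 + 0
    J: subtree_size = 1 + 0
  Z: subtree_size = 1 + 0
Total subtree size of _2: 7

Answer: 7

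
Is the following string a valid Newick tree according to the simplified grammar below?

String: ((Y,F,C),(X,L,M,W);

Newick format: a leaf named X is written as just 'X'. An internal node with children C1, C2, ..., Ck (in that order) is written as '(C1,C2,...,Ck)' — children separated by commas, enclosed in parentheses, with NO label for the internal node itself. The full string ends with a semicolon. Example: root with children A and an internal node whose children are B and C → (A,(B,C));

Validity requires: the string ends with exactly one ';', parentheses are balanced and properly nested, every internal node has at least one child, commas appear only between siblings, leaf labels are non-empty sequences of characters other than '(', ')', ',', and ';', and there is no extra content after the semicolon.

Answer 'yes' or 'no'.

Input: ((Y,F,C),(X,L,M,W);
Paren balance: 3 '(' vs 2 ')' MISMATCH
Ends with single ';': True
Full parse: FAILS (expected , or ) at pos 18)
Valid: False

Answer: no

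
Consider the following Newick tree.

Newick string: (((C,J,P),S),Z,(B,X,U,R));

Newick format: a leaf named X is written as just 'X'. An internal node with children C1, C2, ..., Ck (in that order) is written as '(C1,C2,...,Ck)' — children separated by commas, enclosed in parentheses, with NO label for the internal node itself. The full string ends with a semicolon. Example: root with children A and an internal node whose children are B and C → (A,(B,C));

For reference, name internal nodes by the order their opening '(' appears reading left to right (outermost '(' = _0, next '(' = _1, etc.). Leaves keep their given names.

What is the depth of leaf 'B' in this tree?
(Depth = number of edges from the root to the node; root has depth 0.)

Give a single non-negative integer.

Answer: 2

Derivation:
Newick: (((C,J,P),S),Z,(B,X,U,R));
Naming internals by '(' encounter order: outermost '(' = _0, next = _1, ...
Query node: B
Path from root: _0 -> _3 -> B
Depth of B: 2 (number of edges from root)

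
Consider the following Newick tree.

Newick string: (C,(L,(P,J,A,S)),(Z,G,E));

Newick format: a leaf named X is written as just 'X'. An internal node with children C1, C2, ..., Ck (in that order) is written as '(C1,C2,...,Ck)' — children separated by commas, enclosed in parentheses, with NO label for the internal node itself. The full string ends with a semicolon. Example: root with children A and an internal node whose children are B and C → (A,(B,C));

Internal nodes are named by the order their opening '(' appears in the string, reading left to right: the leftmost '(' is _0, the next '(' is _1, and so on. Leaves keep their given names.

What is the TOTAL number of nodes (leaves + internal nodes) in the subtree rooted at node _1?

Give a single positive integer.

Newick: (C,(L,(P,J,A,S)),(Z,G,E));
Locate _1: it is the '(' at position 3 (the 2nd '(' reading left to right).
Query: subtree rooted at _1
_1: subtree_size = 1 + 6
  L: subtree_size = 1 + 0
  _2: subtree_size = 1 + 4
    P: subtree_size = 1 + 0
    J: subtree_size = 1 + 0
    A: subtree_size = 1 + 0
    S: subtree_size = 1 + 0
Total subtree size of _1: 7

Answer: 7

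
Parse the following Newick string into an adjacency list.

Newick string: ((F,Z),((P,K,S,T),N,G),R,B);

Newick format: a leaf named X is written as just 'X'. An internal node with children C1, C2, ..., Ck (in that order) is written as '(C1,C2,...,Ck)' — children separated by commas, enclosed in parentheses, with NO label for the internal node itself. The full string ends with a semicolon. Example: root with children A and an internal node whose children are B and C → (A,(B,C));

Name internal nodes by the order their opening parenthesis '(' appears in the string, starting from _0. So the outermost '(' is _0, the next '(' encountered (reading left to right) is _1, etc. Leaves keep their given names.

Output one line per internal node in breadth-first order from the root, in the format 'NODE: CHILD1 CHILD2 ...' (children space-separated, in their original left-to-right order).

Input: ((F,Z),((P,K,S,T),N,G),R,B);
Scanning left-to-right, naming '(' by encounter order:
  pos 0: '(' -> open internal node _0 (depth 1)
  pos 1: '(' -> open internal node _1 (depth 2)
  pos 5: ')' -> close internal node _1 (now at depth 1)
  pos 7: '(' -> open internal node _2 (depth 2)
  pos 8: '(' -> open internal node _3 (depth 3)
  pos 16: ')' -> close internal node _3 (now at depth 2)
  pos 21: ')' -> close internal node _2 (now at depth 1)
  pos 26: ')' -> close internal node _0 (now at depth 0)
Total internal nodes: 4
BFS adjacency from root:
  _0: _1 _2 R B
  _1: F Z
  _2: _3 N G
  _3: P K S T

Answer: _0: _1 _2 R B
_1: F Z
_2: _3 N G
_3: P K S T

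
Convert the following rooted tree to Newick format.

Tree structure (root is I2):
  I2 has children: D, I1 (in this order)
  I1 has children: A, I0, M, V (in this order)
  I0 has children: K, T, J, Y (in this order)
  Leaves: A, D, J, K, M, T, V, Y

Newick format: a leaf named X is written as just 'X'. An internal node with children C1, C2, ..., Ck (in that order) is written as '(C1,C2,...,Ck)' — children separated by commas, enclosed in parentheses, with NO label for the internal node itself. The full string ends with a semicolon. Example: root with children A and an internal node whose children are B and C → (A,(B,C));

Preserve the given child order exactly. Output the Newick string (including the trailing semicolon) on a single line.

internal I2 with children ['D', 'I1']
  leaf 'D' → 'D'
  internal I1 with children ['A', 'I0', 'M', 'V']
    leaf 'A' → 'A'
    internal I0 with children ['K', 'T', 'J', 'Y']
      leaf 'K' → 'K'
      leaf 'T' → 'T'
      leaf 'J' → 'J'
      leaf 'Y' → 'Y'
    → '(K,T,J,Y)'
    leaf 'M' → 'M'
    leaf 'V' → 'V'
  → '(A,(K,T,J,Y),M,V)'
→ '(D,(A,(K,T,J,Y),M,V))'
Final: (D,(A,(K,T,J,Y),M,V));

Answer: (D,(A,(K,T,J,Y),M,V));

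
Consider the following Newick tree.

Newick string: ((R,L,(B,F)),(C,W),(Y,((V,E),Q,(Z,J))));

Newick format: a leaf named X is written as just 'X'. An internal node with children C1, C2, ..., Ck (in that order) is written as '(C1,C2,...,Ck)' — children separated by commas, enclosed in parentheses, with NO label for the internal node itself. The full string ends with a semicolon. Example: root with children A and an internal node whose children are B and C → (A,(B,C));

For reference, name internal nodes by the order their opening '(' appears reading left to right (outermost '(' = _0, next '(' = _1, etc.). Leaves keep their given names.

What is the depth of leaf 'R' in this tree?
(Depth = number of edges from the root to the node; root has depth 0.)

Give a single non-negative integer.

Newick: ((R,L,(B,F)),(C,W),(Y,((V,E),Q,(Z,J))));
Naming internals by '(' encounter order: outermost '(' = _0, next = _1, ...
Query node: R
Path from root: _0 -> _1 -> R
Depth of R: 2 (number of edges from root)

Answer: 2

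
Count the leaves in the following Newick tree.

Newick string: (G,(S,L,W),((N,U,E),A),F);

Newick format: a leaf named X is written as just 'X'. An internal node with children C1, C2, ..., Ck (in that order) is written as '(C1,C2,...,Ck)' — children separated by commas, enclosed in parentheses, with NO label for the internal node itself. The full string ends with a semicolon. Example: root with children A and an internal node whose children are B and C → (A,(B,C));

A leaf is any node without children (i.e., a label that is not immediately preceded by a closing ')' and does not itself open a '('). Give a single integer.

Newick: (G,(S,L,W),((N,U,E),A),F);
Scan left-to-right; a leaf is any maximal label run not followed by '(':
  pos 1: leaf 'G' → count = 1
  pos 4: leaf 'S' → count = 2
  pos 6: leaf 'L' → count = 3
  pos 8: leaf 'W' → count = 4
  pos 13: leaf 'N' → count = 5
  pos 15: leaf 'U' → count = 6
  pos 17: leaf 'E' → count = 7
  pos 20: leaf 'A' → count = 8
  pos 23: leaf 'F' → count = 9
Total leaves: 9

Answer: 9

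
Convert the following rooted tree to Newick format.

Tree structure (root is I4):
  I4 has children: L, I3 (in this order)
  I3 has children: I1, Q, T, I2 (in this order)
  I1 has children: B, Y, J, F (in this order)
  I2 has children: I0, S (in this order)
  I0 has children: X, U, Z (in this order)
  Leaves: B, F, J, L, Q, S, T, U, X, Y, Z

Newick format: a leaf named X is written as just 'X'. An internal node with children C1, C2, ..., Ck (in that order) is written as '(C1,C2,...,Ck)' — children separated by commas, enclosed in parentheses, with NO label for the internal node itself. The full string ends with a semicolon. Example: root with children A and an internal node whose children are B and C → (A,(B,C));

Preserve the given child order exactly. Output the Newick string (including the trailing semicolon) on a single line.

Answer: (L,((B,Y,J,F),Q,T,((X,U,Z),S)));

Derivation:
internal I4 with children ['L', 'I3']
  leaf 'L' → 'L'
  internal I3 with children ['I1', 'Q', 'T', 'I2']
    internal I1 with children ['B', 'Y', 'J', 'F']
      leaf 'B' → 'B'
      leaf 'Y' → 'Y'
      leaf 'J' → 'J'
      leaf 'F' → 'F'
    → '(B,Y,J,F)'
    leaf 'Q' → 'Q'
    leaf 'T' → 'T'
    internal I2 with children ['I0', 'S']
      internal I0 with children ['X', 'U', 'Z']
        leaf 'X' → 'X'
        leaf 'U' → 'U'
        leaf 'Z' → 'Z'
      → '(X,U,Z)'
      leaf 'S' → 'S'
    → '((X,U,Z),S)'
  → '((B,Y,J,F),Q,T,((X,U,Z),S))'
→ '(L,((B,Y,J,F),Q,T,((X,U,Z),S)))'
Final: (L,((B,Y,J,F),Q,T,((X,U,Z),S)));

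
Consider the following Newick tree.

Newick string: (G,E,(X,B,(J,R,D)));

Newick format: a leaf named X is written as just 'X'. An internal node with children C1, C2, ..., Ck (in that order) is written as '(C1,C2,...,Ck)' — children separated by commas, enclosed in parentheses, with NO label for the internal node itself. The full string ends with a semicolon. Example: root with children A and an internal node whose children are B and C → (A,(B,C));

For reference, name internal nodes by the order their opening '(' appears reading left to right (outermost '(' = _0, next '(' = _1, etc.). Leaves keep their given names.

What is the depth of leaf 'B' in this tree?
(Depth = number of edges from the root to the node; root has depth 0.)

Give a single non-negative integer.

Newick: (G,E,(X,B,(J,R,D)));
Naming internals by '(' encounter order: outermost '(' = _0, next = _1, ...
Query node: B
Path from root: _0 -> _1 -> B
Depth of B: 2 (number of edges from root)

Answer: 2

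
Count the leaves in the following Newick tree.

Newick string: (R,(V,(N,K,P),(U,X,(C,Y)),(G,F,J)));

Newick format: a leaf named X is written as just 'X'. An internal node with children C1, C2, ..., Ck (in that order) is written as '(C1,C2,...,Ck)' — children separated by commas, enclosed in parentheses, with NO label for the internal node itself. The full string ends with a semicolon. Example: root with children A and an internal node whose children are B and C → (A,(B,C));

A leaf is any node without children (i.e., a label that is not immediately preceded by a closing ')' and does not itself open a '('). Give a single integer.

Answer: 12

Derivation:
Newick: (R,(V,(N,K,P),(U,X,(C,Y)),(G,F,J)));
Scan left-to-right; a leaf is any maximal label run not followed by '(':
  pos 1: leaf 'R' → count = 1
  pos 4: leaf 'V' → count = 2
  pos 7: leaf 'N' → count = 3
  pos 9: leaf 'K' → count = 4
  pos 11: leaf 'P' → count = 5
  pos 15: leaf 'U' → count = 6
  pos 17: leaf 'X' → count = 7
  pos 20: leaf 'C' → count = 8
  pos 22: leaf 'Y' → count = 9
  pos 27: leaf 'G' → count = 10
  pos 29: leaf 'F' → count = 11
  pos 31: leaf 'J' → count = 12
Total leaves: 12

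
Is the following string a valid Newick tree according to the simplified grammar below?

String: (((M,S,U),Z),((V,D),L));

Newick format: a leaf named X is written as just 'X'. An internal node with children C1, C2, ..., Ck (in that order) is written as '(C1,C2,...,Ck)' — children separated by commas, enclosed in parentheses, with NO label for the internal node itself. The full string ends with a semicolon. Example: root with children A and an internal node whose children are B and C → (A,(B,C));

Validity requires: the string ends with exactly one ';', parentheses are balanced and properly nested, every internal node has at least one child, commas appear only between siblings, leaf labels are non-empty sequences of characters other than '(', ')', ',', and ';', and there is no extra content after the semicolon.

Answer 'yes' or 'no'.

Answer: yes

Derivation:
Input: (((M,S,U),Z),((V,D),L));
Paren balance: 5 '(' vs 5 ')' OK
Ends with single ';': True
Full parse: OK
Valid: True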